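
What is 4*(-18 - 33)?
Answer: -204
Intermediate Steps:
4*(-18 - 33) = 4*(-51) = -204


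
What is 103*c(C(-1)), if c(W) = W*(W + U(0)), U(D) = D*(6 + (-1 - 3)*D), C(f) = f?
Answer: 103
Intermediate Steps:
U(D) = D*(6 - 4*D)
c(W) = W² (c(W) = W*(W + 2*0*(3 - 2*0)) = W*(W + 2*0*(3 + 0)) = W*(W + 2*0*3) = W*(W + 0) = W*W = W²)
103*c(C(-1)) = 103*(-1)² = 103*1 = 103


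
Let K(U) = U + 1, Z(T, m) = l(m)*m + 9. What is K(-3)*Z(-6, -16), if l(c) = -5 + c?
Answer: -690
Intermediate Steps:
Z(T, m) = 9 + m*(-5 + m) (Z(T, m) = (-5 + m)*m + 9 = m*(-5 + m) + 9 = 9 + m*(-5 + m))
K(U) = 1 + U
K(-3)*Z(-6, -16) = (1 - 3)*(9 - 16*(-5 - 16)) = -2*(9 - 16*(-21)) = -2*(9 + 336) = -2*345 = -690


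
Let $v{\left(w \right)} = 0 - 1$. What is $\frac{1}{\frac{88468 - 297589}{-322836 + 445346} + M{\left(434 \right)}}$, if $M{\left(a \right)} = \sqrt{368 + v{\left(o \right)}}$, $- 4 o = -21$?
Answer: $\frac{25619413710}{5464461344059} + \frac{15008700100 \sqrt{367}}{5464461344059} \approx 0.057306$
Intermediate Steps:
$o = \frac{21}{4}$ ($o = \left(- \frac{1}{4}\right) \left(-21\right) = \frac{21}{4} \approx 5.25$)
$v{\left(w \right)} = -1$ ($v{\left(w \right)} = 0 - 1 = -1$)
$M{\left(a \right)} = \sqrt{367}$ ($M{\left(a \right)} = \sqrt{368 - 1} = \sqrt{367}$)
$\frac{1}{\frac{88468 - 297589}{-322836 + 445346} + M{\left(434 \right)}} = \frac{1}{\frac{88468 - 297589}{-322836 + 445346} + \sqrt{367}} = \frac{1}{- \frac{209121}{122510} + \sqrt{367}}$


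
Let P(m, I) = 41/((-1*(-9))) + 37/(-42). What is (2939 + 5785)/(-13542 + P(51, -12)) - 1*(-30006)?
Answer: 51184005750/1705829 ≈ 30005.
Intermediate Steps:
P(m, I) = 463/126 (P(m, I) = 41/9 + 37*(-1/42) = 41*(⅑) - 37/42 = 41/9 - 37/42 = 463/126)
(2939 + 5785)/(-13542 + P(51, -12)) - 1*(-30006) = (2939 + 5785)/(-13542 + 463/126) - 1*(-30006) = 8724/(-1705829/126) + 30006 = 8724*(-126/1705829) + 30006 = -1099224/1705829 + 30006 = 51184005750/1705829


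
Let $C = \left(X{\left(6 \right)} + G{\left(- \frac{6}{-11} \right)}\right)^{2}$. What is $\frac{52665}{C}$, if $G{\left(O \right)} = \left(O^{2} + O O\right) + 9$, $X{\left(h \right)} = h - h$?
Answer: $\frac{257022755}{449307} \approx 572.04$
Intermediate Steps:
$X{\left(h \right)} = 0$
$G{\left(O \right)} = 9 + 2 O^{2}$ ($G{\left(O \right)} = \left(O^{2} + O^{2}\right) + 9 = 2 O^{2} + 9 = 9 + 2 O^{2}$)
$C = \frac{1347921}{14641}$ ($C = \left(0 + \left(9 + 2 \left(- \frac{6}{-11}\right)^{2}\right)\right)^{2} = \left(0 + \left(9 + 2 \left(\left(-6\right) \left(- \frac{1}{11}\right)\right)^{2}\right)\right)^{2} = \left(0 + \left(9 + 2 \left(\frac{6}{11}\right)^{2}\right)\right)^{2} = \left(0 + \left(9 + 2 \cdot \frac{36}{121}\right)\right)^{2} = \left(0 + \left(9 + \frac{72}{121}\right)\right)^{2} = \left(0 + \frac{1161}{121}\right)^{2} = \left(\frac{1161}{121}\right)^{2} = \frac{1347921}{14641} \approx 92.065$)
$\frac{52665}{C} = \frac{52665}{\frac{1347921}{14641}} = 52665 \cdot \frac{14641}{1347921} = \frac{257022755}{449307}$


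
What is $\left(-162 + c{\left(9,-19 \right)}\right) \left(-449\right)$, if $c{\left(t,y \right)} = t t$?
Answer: $36369$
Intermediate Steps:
$c{\left(t,y \right)} = t^{2}$
$\left(-162 + c{\left(9,-19 \right)}\right) \left(-449\right) = \left(-162 + 9^{2}\right) \left(-449\right) = \left(-162 + 81\right) \left(-449\right) = \left(-81\right) \left(-449\right) = 36369$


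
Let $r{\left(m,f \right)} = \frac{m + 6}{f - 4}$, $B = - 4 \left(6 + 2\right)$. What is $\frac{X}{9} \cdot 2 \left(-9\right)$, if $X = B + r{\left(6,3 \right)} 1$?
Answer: $88$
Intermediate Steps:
$B = -32$ ($B = \left(-4\right) 8 = -32$)
$r{\left(m,f \right)} = \frac{6 + m}{-4 + f}$
$X = -44$ ($X = -32 + \frac{6 + 6}{-4 + 3} \cdot 1 = -32 + \frac{1}{-1} \cdot 12 \cdot 1 = -32 + \left(-1\right) 12 \cdot 1 = -32 - 12 = -44$)
$\frac{X}{9} \cdot 2 \left(-9\right) = - \frac{44}{9} \cdot 2 \left(-9\right) = \left(-44\right) \frac{1}{9} \cdot 2 \left(-9\right) = \left(- \frac{44}{9}\right) 2 \left(-9\right) = \left(- \frac{88}{9}\right) \left(-9\right) = 88$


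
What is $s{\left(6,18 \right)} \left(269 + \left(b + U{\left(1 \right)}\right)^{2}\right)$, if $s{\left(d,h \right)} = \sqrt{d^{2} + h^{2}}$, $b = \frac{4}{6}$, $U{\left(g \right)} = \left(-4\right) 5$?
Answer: $\frac{11570 \sqrt{10}}{3} \approx 12196.0$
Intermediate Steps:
$U{\left(g \right)} = -20$
$b = \frac{2}{3}$ ($b = 4 \cdot \frac{1}{6} = \frac{2}{3} \approx 0.66667$)
$s{\left(6,18 \right)} \left(269 + \left(b + U{\left(1 \right)}\right)^{2}\right) = \sqrt{6^{2} + 18^{2}} \left(269 + \left(\frac{2}{3} - 20\right)^{2}\right) = \sqrt{36 + 324} \left(269 + \left(- \frac{58}{3}\right)^{2}\right) = \sqrt{360} \left(269 + \frac{3364}{9}\right) = 6 \sqrt{10} \cdot \frac{5785}{9} = \frac{11570 \sqrt{10}}{3}$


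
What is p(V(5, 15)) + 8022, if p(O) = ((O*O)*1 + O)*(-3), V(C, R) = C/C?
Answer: 8016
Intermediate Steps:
V(C, R) = 1
p(O) = -3*O - 3*O² (p(O) = (O²*1 + O)*(-3) = (O² + O)*(-3) = (O + O²)*(-3) = -3*O - 3*O²)
p(V(5, 15)) + 8022 = -3*1*(1 + 1) + 8022 = -3*1*2 + 8022 = -6 + 8022 = 8016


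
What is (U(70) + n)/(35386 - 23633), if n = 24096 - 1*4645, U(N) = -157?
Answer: 19294/11753 ≈ 1.6416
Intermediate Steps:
n = 19451 (n = 24096 - 4645 = 19451)
(U(70) + n)/(35386 - 23633) = (-157 + 19451)/(35386 - 23633) = 19294/11753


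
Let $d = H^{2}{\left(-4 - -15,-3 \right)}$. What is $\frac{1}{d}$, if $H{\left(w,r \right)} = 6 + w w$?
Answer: $\frac{1}{16129} \approx 6.2 \cdot 10^{-5}$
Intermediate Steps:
$H{\left(w,r \right)} = 6 + w^{2}$
$d = 16129$ ($d = \left(6 + \left(-4 - -15\right)^{2}\right)^{2} = \left(6 + \left(-4 + 15\right)^{2}\right)^{2} = \left(6 + 11^{2}\right)^{2} = \left(6 + 121\right)^{2} = 127^{2} = 16129$)
$\frac{1}{d} = \frac{1}{16129}$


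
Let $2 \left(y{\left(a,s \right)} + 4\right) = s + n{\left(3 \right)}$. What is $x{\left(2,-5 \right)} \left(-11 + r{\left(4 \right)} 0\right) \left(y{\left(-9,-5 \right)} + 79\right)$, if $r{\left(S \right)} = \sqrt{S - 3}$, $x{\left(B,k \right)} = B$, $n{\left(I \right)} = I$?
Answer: $-1628$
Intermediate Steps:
$r{\left(S \right)} = \sqrt{-3 + S}$
$y{\left(a,s \right)} = - \frac{5}{2} + \frac{s}{2}$ ($y{\left(a,s \right)} = -4 + \frac{s + 3}{2} = -4 + \frac{3 + s}{2} = -4 + \left(\frac{3}{2} + \frac{s}{2}\right) = - \frac{5}{2} + \frac{s}{2}$)
$x{\left(2,-5 \right)} \left(-11 + r{\left(4 \right)} 0\right) \left(y{\left(-9,-5 \right)} + 79\right) = 2 \left(-11 + \sqrt{-3 + 4} \cdot 0\right) \left(\left(- \frac{5}{2} + \frac{1}{2} \left(-5\right)\right) + 79\right) = 2 \left(-11 + \sqrt{1} \cdot 0\right) \left(\left(- \frac{5}{2} - \frac{5}{2}\right) + 79\right) = 2 \left(-11 + 1 \cdot 0\right) \left(-5 + 79\right) = 2 \left(-11 + 0\right) 74 = 2 \left(-11\right) 74 = \left(-22\right) 74 = -1628$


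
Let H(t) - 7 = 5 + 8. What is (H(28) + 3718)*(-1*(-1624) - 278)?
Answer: 5031348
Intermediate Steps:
H(t) = 20 (H(t) = 7 + (5 + 8) = 7 + 13 = 20)
(H(28) + 3718)*(-1*(-1624) - 278) = (20 + 3718)*(-1*(-1624) - 278) = 3738*(1624 - 278) = 3738*1346 = 5031348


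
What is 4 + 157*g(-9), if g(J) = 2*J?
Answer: -2822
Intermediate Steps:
4 + 157*g(-9) = 4 + 157*(2*(-9)) = 4 + 157*(-18) = 4 - 2826 = -2822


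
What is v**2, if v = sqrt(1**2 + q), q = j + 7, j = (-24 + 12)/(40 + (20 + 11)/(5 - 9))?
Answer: 328/43 ≈ 7.6279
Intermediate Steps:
j = -16/43 (j = -12/(40 + 31/(-4)) = -12/(40 + 31*(-1/4)) = -12/(40 - 31/4) = -12/129/4 = -12*4/129 = -16/43 ≈ -0.37209)
q = 285/43 (q = -16/43 + 7 = 285/43 ≈ 6.6279)
v = 2*sqrt(3526)/43 (v = sqrt(1**2 + 285/43) = sqrt(1 + 285/43) = sqrt(328/43) = 2*sqrt(3526)/43 ≈ 2.7619)
v**2 = (2*sqrt(3526)/43)**2 = 328/43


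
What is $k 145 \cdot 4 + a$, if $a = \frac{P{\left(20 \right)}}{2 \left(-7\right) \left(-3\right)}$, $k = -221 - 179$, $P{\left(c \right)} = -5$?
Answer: $- \frac{9744005}{42} \approx -2.32 \cdot 10^{5}$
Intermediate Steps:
$k = -400$
$a = - \frac{5}{42}$ ($a = - \frac{5}{2 \left(-7\right) \left(-3\right)} = - \frac{5}{\left(-14\right) \left(-3\right)} = - \frac{5}{42} \approx -0.11905$)
$k 145 \cdot 4 + a = - 400 \cdot 145 \cdot 4 - \frac{5}{42} = \left(-400\right) 580 - \frac{5}{42} = -232000 - \frac{5}{42} = - \frac{9744005}{42}$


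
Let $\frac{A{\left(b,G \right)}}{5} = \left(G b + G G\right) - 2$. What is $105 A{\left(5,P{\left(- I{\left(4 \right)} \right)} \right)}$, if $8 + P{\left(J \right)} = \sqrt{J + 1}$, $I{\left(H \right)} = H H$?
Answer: $3675 - 5775 i \sqrt{15} \approx 3675.0 - 22366.0 i$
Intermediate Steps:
$I{\left(H \right)} = H^{2}$
$P{\left(J \right)} = -8 + \sqrt{1 + J}$ ($P{\left(J \right)} = -8 + \sqrt{J + 1} = -8 + \sqrt{1 + J}$)
$A{\left(b,G \right)} = -10 + 5 G^{2} + 5 G b$ ($A{\left(b,G \right)} = 5 \left(\left(G b + G G\right) - 2\right) = 5 \left(\left(G b + G^{2}\right) - 2\right) = 5 \left(\left(G^{2} + G b\right) - 2\right) = 5 \left(-2 + G^{2} + G b\right) = -10 + 5 G^{2} + 5 G b$)
$105 A{\left(5,P{\left(- I{\left(4 \right)} \right)} \right)} = 105 \left(-10 + 5 \left(-8 + \sqrt{1 - 4^{2}}\right)^{2} + 5 \left(-8 + \sqrt{1 - 4^{2}}\right) 5\right) = 105 \left(-10 + 5 \left(-8 + \sqrt{1 - 16}\right)^{2} + 5 \left(-8 + \sqrt{1 - 16}\right) 5\right) = 105 \left(-10 + 5 \left(-8 + \sqrt{-15}\right)^{2} + 5 \left(-8 + \sqrt{-15}\right) 5\right) = 105 \left(-10 + 5 \left(-8 + i \sqrt{15}\right)^{2} + 5 \left(-8 + i \sqrt{15}\right) 5\right) = 105 \left(-10 + 5 \left(-8 + i \sqrt{15}\right)^{2} - \left(200 - 25 i \sqrt{15}\right)\right) = 105 \left(-210 + 5 \left(-8 + i \sqrt{15}\right)^{2} + 25 i \sqrt{15}\right) = -22050 + 525 \left(-8 + i \sqrt{15}\right)^{2} + 2625 i \sqrt{15}$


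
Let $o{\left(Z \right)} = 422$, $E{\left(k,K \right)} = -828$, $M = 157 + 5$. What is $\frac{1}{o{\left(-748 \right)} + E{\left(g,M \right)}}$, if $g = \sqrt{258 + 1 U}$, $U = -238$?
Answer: $- \frac{1}{406} \approx -0.0024631$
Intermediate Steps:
$M = 162$
$g = 2 \sqrt{5}$ ($g = \sqrt{258 + 1 \left(-238\right)} = \sqrt{258 - 238} = \sqrt{20} = 2 \sqrt{5} \approx 4.4721$)
$\frac{1}{o{\left(-748 \right)} + E{\left(g,M \right)}} = \frac{1}{422 - 828} = \frac{1}{-406} = - \frac{1}{406}$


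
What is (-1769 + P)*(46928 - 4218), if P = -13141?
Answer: -636806100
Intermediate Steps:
(-1769 + P)*(46928 - 4218) = (-1769 - 13141)*(46928 - 4218) = -14910*42710 = -636806100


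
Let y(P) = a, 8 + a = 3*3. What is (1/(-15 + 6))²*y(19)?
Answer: 1/81 ≈ 0.012346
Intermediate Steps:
a = 1 (a = -8 + 3*3 = -8 + 9 = 1)
y(P) = 1
(1/(-15 + 6))²*y(19) = (1/(-15 + 6))²*1 = (1/(-9))²*1 = (-⅑)²*1 = (1/81)*1 = 1/81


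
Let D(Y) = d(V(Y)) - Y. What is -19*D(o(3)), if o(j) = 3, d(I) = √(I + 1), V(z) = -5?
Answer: 57 - 38*I ≈ 57.0 - 38.0*I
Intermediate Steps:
d(I) = √(1 + I)
D(Y) = -Y + 2*I (D(Y) = √(1 - 5) - Y = √(-4) - Y = 2*I - Y = -Y + 2*I)
-19*D(o(3)) = -19*(-1*3 + 2*I) = -19*(-3 + 2*I) = 57 - 38*I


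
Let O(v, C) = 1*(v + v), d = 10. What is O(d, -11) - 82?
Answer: -62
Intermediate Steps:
O(v, C) = 2*v (O(v, C) = 1*(2*v) = 2*v)
O(d, -11) - 82 = 2*10 - 82 = 20 - 82 = -62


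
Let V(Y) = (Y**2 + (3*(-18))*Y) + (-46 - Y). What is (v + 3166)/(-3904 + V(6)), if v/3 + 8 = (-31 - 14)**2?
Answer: -9217/4244 ≈ -2.1718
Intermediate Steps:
V(Y) = -46 + Y**2 - 55*Y (V(Y) = (Y**2 - 54*Y) + (-46 - Y) = -46 + Y**2 - 55*Y)
v = 6051 (v = -24 + 3*(-31 - 14)**2 = -24 + 3*(-45)**2 = -24 + 3*2025 = -24 + 6075 = 6051)
(v + 3166)/(-3904 + V(6)) = (6051 + 3166)/(-3904 + (-46 + 6**2 - 55*6)) = 9217/(-3904 + (-46 + 36 - 330)) = 9217/(-3904 - 340) = 9217/(-4244) = 9217*(-1/4244) = -9217/4244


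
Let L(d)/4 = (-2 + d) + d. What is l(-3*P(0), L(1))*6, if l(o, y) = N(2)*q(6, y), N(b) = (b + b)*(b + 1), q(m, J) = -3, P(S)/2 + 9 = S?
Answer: -216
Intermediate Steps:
P(S) = -18 + 2*S
N(b) = 2*b*(1 + b) (N(b) = (2*b)*(1 + b) = 2*b*(1 + b))
L(d) = -8 + 8*d (L(d) = 4*((-2 + d) + d) = 4*(-2 + 2*d) = -8 + 8*d)
l(o, y) = -36 (l(o, y) = (2*2*(1 + 2))*(-3) = (2*2*3)*(-3) = 12*(-3) = -36)
l(-3*P(0), L(1))*6 = -36*6 = -216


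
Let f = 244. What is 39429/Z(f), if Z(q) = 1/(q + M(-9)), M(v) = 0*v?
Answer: 9620676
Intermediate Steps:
M(v) = 0
Z(q) = 1/q (Z(q) = 1/(q + 0) = 1/q)
39429/Z(f) = 39429/(1/244) = 39429*244 = 9620676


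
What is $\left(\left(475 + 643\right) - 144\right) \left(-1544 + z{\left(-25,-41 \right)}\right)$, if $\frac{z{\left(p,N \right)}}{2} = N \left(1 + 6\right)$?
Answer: $-2062932$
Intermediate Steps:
$z{\left(p,N \right)} = 14 N$ ($z{\left(p,N \right)} = 2 N \left(1 + 6\right) = 2 N 7 = 2 \cdot 7 N = 14 N$)
$\left(\left(475 + 643\right) - 144\right) \left(-1544 + z{\left(-25,-41 \right)}\right) = \left(\left(475 + 643\right) - 144\right) \left(-1544 + 14 \left(-41\right)\right) = \left(1118 - 144\right) \left(-1544 - 574\right) = 974 \left(-2118\right) = -2062932$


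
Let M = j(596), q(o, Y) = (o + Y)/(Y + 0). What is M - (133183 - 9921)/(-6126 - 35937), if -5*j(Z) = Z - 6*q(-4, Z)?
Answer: -3606180518/31336935 ≈ -115.08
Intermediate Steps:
q(o, Y) = (Y + o)/Y
j(Z) = -Z/5 + 6*(-4 + Z)/(5*Z) (j(Z) = -(Z - 6*(Z - 4)/Z)/5 = -(Z - 6*(-4 + Z)/Z)/5 = -Z/5 + 6*(-4 + Z)/(5*Z))
M = -87916/745 (M = (1/5)*(-24 - 1*596**2 + 6*596)/596 = (1/5)*(1/596)*(-24 - 1*355216 + 3576) = (1/5)*(1/596)*(-24 - 355216 + 3576) = (1/5)*(1/596)*(-351664) = -87916/745 ≈ -118.01)
M - (133183 - 9921)/(-6126 - 35937) = -87916/745 - (133183 - 9921)/(-6126 - 35937) = -87916/745 - 123262/(-42063) = -87916/745 - 123262*(-1)/42063 = -87916/745 - 1*(-123262/42063) = -87916/745 + 123262/42063 = -3606180518/31336935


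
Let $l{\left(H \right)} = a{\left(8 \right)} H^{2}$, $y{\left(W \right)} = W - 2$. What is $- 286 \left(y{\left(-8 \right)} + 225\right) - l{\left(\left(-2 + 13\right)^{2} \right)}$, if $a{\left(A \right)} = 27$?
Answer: $-456797$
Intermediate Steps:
$y{\left(W \right)} = -2 + W$
$l{\left(H \right)} = 27 H^{2}$
$- 286 \left(y{\left(-8 \right)} + 225\right) - l{\left(\left(-2 + 13\right)^{2} \right)} = - 286 \left(\left(-2 - 8\right) + 225\right) - 27 \left(\left(-2 + 13\right)^{2}\right)^{2} = - 286 \left(-10 + 225\right) - 27 \left(11^{2}\right)^{2} = \left(-286\right) 215 - 27 \cdot 121^{2} = -61490 - 27 \cdot 14641 = -61490 - 395307 = -456797$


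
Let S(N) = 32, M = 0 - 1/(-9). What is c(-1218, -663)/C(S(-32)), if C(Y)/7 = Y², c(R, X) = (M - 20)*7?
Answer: -179/9216 ≈ -0.019423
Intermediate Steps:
M = ⅑ (M = 0 - 1*(-⅑) = 0 + ⅑ = ⅑ ≈ 0.11111)
c(R, X) = -1253/9 (c(R, X) = (⅑ - 20)*7 = -179/9*7 = -1253/9)
C(Y) = 7*Y²
c(-1218, -663)/C(S(-32)) = -1253/(9*(7*32²)) = -1253/(9*(7*1024)) = -1253/9/7168 = -1253/9*1/7168 = -179/9216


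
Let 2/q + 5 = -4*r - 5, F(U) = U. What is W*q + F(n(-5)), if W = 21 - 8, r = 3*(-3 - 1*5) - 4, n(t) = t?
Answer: -242/51 ≈ -4.7451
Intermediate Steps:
r = -28 (r = 3*(-3 - 5) - 4 = 3*(-8) - 4 = -24 - 4 = -28)
W = 13
q = 1/51 (q = 2/(-5 + (-4*(-28) - 5)) = 2/(-5 + (112 - 5)) = 2/(-5 + 107) = 2/102 = 2*(1/102) = 1/51 ≈ 0.019608)
W*q + F(n(-5)) = 13*(1/51) - 5 = 13/51 - 5 = -242/51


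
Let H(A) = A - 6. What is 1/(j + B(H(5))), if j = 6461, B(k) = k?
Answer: 1/6460 ≈ 0.00015480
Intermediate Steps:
H(A) = -6 + A
1/(j + B(H(5))) = 1/(6461 + (-6 + 5)) = 1/(6461 - 1) = 1/6460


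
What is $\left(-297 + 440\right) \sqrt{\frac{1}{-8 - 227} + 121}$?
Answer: $\frac{143 \sqrt{6681990}}{235} \approx 1573.0$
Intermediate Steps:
$\left(-297 + 440\right) \sqrt{\frac{1}{-8 - 227} + 121} = 143 \sqrt{\frac{1}{-235} + 121} = 143 \sqrt{- \frac{1}{235} + 121} = 143 \sqrt{\frac{28434}{235}} = 143 \frac{\sqrt{6681990}}{235} = \frac{143 \sqrt{6681990}}{235}$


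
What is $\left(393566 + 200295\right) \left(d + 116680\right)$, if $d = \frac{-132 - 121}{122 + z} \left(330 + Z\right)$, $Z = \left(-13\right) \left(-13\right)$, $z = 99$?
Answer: $\frac{896381932789}{13} \approx 6.8952 \cdot 10^{10}$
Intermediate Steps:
$Z = 169$
$d = - \frac{126247}{221}$ ($d = \frac{-132 - 121}{122 + 99} \left(330 + 169\right) = - \frac{253}{221} \cdot 499 = \left(-253\right) \frac{1}{221} \cdot 499 = \left(- \frac{253}{221}\right) 499 = - \frac{126247}{221} \approx -571.25$)
$\left(393566 + 200295\right) \left(d + 116680\right) = \left(393566 + 200295\right) \left(- \frac{126247}{221} + 116680\right) = 593861 \cdot \frac{25660033}{221} = \frac{896381932789}{13}$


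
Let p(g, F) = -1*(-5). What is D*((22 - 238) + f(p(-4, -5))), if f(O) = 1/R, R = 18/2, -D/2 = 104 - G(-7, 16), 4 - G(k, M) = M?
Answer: 450776/9 ≈ 50086.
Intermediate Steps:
p(g, F) = 5
G(k, M) = 4 - M
D = -232 (D = -2*(104 - (4 - 1*16)) = -2*(104 - (4 - 16)) = -2*(104 - 1*(-12)) = -2*(104 + 12) = -2*116 = -232)
R = 9 (R = 18*(1/2) = 9)
f(O) = 1/9
D*((22 - 238) + f(p(-4, -5))) = -232*((22 - 238) + 1/9) = -232*(-216 + 1/9) = -232*(-1943/9) = 450776/9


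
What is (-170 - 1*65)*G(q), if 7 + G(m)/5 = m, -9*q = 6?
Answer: 27025/3 ≈ 9008.3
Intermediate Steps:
q = -⅔ (q = -⅑*6 = -⅔ ≈ -0.66667)
G(m) = -35 + 5*m
(-170 - 1*65)*G(q) = (-170 - 1*65)*(-35 + 5*(-⅔)) = (-170 - 65)*(-35 - 10/3) = -235*(-115/3) = 27025/3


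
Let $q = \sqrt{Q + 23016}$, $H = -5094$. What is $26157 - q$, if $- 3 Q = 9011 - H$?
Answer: $26157 - \frac{\sqrt{164829}}{3} \approx 26022.0$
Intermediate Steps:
$Q = - \frac{14105}{3}$ ($Q = - \frac{9011 - -5094}{3} = - \frac{9011 + 5094}{3} = \left(- \frac{1}{3}\right) 14105 = - \frac{14105}{3} \approx -4701.7$)
$q = \frac{\sqrt{164829}}{3}$ ($q = \sqrt{- \frac{14105}{3} + 23016} = \sqrt{\frac{54943}{3}} = \frac{\sqrt{164829}}{3} \approx 135.33$)
$26157 - q = 26157 - \frac{\sqrt{164829}}{3}$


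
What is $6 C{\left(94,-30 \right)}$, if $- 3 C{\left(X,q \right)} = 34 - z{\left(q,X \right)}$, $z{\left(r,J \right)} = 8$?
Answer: $-52$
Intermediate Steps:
$C{\left(X,q \right)} = - \frac{26}{3}$ ($C{\left(X,q \right)} = - \frac{34 - 8}{3} = \left(- \frac{1}{3}\right) 26 = - \frac{26}{3}$)
$6 C{\left(94,-30 \right)} = 6 \left(- \frac{26}{3}\right) = -52$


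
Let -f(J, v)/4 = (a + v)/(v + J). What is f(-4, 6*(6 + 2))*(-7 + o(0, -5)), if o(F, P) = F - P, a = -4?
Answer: 8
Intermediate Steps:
f(J, v) = -4*(-4 + v)/(J + v) (f(J, v) = -4*(-4 + v)/(v + J) = -4*(-4 + v)/(J + v))
f(-4, 6*(6 + 2))*(-7 + o(0, -5)) = (4*(4 - 6*(6 + 2))/(-4 + 6*(6 + 2)))*(-7 + (0 - 1*(-5))) = (4*(4 - 6*8)/(-4 + 6*8))*(-7 + (0 + 5)) = (4*(4 - 1*48)/(-4 + 48))*(-7 + 5) = (4*(4 - 48)/44)*(-2) = (4*(1/44)*(-44))*(-2) = -4*(-2) = 8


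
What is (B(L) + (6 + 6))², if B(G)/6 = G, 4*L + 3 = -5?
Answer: 0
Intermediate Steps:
L = -2 (L = -¾ + (¼)*(-5) = -¾ - 5/4 = -2)
B(G) = 6*G
(B(L) + (6 + 6))² = (6*(-2) + (6 + 6))² = (-12 + 12)² = 0² = 0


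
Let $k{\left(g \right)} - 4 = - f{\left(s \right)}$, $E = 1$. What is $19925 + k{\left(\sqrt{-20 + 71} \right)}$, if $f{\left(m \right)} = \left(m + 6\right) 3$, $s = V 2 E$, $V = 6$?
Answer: $19875$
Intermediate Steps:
$s = 12$ ($s = 6 \cdot 2 \cdot 1 = 12 \cdot 1 = 12$)
$f{\left(m \right)} = 18 + 3 m$ ($f{\left(m \right)} = \left(6 + m\right) 3 = 18 + 3 m$)
$k{\left(g \right)} = -50$ ($k{\left(g \right)} = 4 - \left(18 + 3 \cdot 12\right) = 4 - \left(18 + 36\right) = 4 - 54 = -50$)
$19925 + k{\left(\sqrt{-20 + 71} \right)} = 19925 - 50 = 19875$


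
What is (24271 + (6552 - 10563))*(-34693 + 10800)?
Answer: -484072180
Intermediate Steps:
(24271 + (6552 - 10563))*(-34693 + 10800) = (24271 - 4011)*(-23893) = 20260*(-23893) = -484072180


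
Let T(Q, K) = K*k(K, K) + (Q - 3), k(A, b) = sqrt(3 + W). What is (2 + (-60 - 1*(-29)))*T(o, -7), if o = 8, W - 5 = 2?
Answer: -145 + 203*sqrt(10) ≈ 496.94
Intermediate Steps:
W = 7 (W = 5 + 2 = 7)
k(A, b) = sqrt(10) (k(A, b) = sqrt(3 + 7) = sqrt(10))
T(Q, K) = -3 + Q + K*sqrt(10) (T(Q, K) = K*sqrt(10) + (Q - 3) = K*sqrt(10) + (-3 + Q) = -3 + Q + K*sqrt(10))
(2 + (-60 - 1*(-29)))*T(o, -7) = (2 + (-60 - 1*(-29)))*(-3 + 8 - 7*sqrt(10)) = (2 + (-60 + 29))*(5 - 7*sqrt(10)) = (2 - 31)*(5 - 7*sqrt(10)) = -29*(5 - 7*sqrt(10)) = -145 + 203*sqrt(10)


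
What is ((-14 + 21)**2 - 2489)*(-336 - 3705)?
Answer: 9860040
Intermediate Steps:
((-14 + 21)**2 - 2489)*(-336 - 3705) = (7**2 - 2489)*(-4041) = (49 - 2489)*(-4041) = -2440*(-4041) = 9860040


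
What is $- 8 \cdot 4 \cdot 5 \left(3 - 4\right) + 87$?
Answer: $247$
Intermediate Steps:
$- 8 \cdot 4 \cdot 5 \left(3 - 4\right) + 87 = - 8 \cdot 20 \left(-1\right) + 87 = \left(-8\right) \left(-20\right) + 87 = 160 + 87 = 247$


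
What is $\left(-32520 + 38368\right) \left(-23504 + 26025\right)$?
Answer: $14742808$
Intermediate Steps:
$\left(-32520 + 38368\right) \left(-23504 + 26025\right) = 5848 \cdot 2521 = 14742808$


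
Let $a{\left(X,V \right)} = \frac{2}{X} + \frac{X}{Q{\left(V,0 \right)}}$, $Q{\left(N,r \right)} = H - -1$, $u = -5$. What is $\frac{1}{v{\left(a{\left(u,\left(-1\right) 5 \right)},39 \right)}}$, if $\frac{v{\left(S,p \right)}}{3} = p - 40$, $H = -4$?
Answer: $- \frac{1}{3} \approx -0.33333$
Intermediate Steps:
$Q{\left(N,r \right)} = -3$ ($Q{\left(N,r \right)} = -4 - -1 = -4 + 1 = -3$)
$a{\left(X,V \right)} = \frac{2}{X} - \frac{X}{3}$ ($a{\left(X,V \right)} = \frac{2}{X} + \frac{X}{-3} = \frac{2}{X} + X \left(- \frac{1}{3}\right) = \frac{2}{X} - \frac{X}{3}$)
$v{\left(S,p \right)} = -120 + 3 p$ ($v{\left(S,p \right)} = 3 \left(p - 40\right) = 3 \left(-40 + p\right) = -120 + 3 p$)
$\frac{1}{v{\left(a{\left(u,\left(-1\right) 5 \right)},39 \right)}} = \frac{1}{-120 + 3 \cdot 39} = \frac{1}{-120 + 117} = \frac{1}{-3} = - \frac{1}{3}$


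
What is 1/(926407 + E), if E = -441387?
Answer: 1/485020 ≈ 2.0618e-6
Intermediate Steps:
1/(926407 + E) = 1/(926407 - 441387) = 1/485020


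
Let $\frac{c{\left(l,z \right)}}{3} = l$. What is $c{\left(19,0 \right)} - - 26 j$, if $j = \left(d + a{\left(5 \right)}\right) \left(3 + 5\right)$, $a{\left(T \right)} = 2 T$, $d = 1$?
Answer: $2345$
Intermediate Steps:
$c{\left(l,z \right)} = 3 l$
$j = 88$ ($j = \left(1 + 2 \cdot 5\right) \left(3 + 5\right) = \left(1 + 10\right) 8 = 11 \cdot 8 = 88$)
$c{\left(19,0 \right)} - - 26 j = 3 \cdot 19 - \left(-26\right) 88 = 57 - -2288 = 57 + 2288 = 2345$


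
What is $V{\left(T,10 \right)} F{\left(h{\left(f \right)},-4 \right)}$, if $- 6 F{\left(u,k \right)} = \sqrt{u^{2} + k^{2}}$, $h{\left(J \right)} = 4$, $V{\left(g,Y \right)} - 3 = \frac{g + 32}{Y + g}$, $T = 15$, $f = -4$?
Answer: $- \frac{244 \sqrt{2}}{75} \approx -4.6009$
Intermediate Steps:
$V{\left(g,Y \right)} = 3 + \frac{32 + g}{Y + g}$ ($V{\left(g,Y \right)} = 3 + \frac{g + 32}{Y + g} = 3 + \frac{32 + g}{Y + g}$)
$F{\left(u,k \right)} = - \frac{\sqrt{k^{2} + u^{2}}}{6}$ ($F{\left(u,k \right)} = - \frac{\sqrt{u^{2} + k^{2}}}{6} = - \frac{\sqrt{k^{2} + u^{2}}}{6}$)
$V{\left(T,10 \right)} F{\left(h{\left(f \right)},-4 \right)} = \frac{32 + 3 \cdot 10 + 4 \cdot 15}{10 + 15} \left(- \frac{\sqrt{\left(-4\right)^{2} + 4^{2}}}{6}\right) = \frac{32 + 30 + 60}{25} \left(- \frac{\sqrt{16 + 16}}{6}\right) = \frac{1}{25} \cdot 122 \left(- \frac{\sqrt{32}}{6}\right) = \frac{122 \left(- \frac{4 \sqrt{2}}{6}\right)}{25} = \frac{122 \left(- \frac{2 \sqrt{2}}{3}\right)}{25} = - \frac{244 \sqrt{2}}{75}$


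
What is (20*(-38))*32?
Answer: -24320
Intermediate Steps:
(20*(-38))*32 = -760*32 = -24320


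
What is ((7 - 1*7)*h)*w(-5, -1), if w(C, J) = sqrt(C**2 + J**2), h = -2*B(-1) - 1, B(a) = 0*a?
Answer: 0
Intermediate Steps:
B(a) = 0
h = -1 (h = -2*0 - 1 = 0 - 1 = -1)
((7 - 1*7)*h)*w(-5, -1) = ((7 - 1*7)*(-1))*sqrt((-5)**2 + (-1)**2) = ((7 - 7)*(-1))*sqrt(25 + 1) = (0*(-1))*sqrt(26) = 0*sqrt(26) = 0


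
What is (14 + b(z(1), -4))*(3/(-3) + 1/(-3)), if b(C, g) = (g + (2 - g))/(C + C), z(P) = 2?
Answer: -58/3 ≈ -19.333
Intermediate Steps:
b(C, g) = 1/C (b(C, g) = 2/((2*C)) = 2*(1/(2*C)) = 1/C)
(14 + b(z(1), -4))*(3/(-3) + 1/(-3)) = (14 + 1/2)*(3/(-3) + 1/(-3)) = (14 + ½)*(3*(-⅓) + 1*(-⅓)) = 29*(-1 - ⅓)/2 = (29/2)*(-4/3) = -58/3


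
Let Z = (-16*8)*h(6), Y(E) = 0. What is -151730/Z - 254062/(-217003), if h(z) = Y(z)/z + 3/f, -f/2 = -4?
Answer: 16469030083/5208072 ≈ 3162.2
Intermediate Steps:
f = 8 (f = -2*(-4) = 8)
h(z) = 3/8 (h(z) = 0/z + 3/8 = 0 + 3*(⅛) = 0 + 3/8 = 3/8)
Z = -48 (Z = -16*8*(3/8) = -128*3/8 = -48)
-151730/Z - 254062/(-217003) = -151730/(-48) - 254062/(-217003) = -151730*(-1/48) - 254062*(-1/217003) = 75865/24 + 254062/217003 = 16469030083/5208072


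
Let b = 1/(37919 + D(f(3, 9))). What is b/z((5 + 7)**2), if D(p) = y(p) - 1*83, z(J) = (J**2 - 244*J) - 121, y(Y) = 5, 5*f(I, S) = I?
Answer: -1/549489161 ≈ -1.8199e-9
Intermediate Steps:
f(I, S) = I/5
z(J) = -121 + J**2 - 244*J
D(p) = -78 (D(p) = 5 - 1*83 = 5 - 83 = -78)
b = 1/37841 (b = 1/(37919 - 78) = 1/37841 ≈ 2.6426e-5)
b/z((5 + 7)**2) = 1/(37841*(-121 + ((5 + 7)**2)**2 - 244*(5 + 7)**2)) = 1/(37841*(-121 + (12**2)**2 - 244*12**2)) = 1/(37841*(-121 + 144**2 - 244*144)) = 1/(37841*(-121 + 20736 - 35136)) = (1/37841)/(-14521) = (1/37841)*(-1/14521) = -1/549489161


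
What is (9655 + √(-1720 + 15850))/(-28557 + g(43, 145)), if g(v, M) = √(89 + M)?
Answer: -6127063/18122267 - 9519*√1570/90611335 - 1931*√26/54366801 - 2*√10205/90611335 ≈ -0.34244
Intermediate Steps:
(9655 + √(-1720 + 15850))/(-28557 + g(43, 145)) = (9655 + √(-1720 + 15850))/(-28557 + √(89 + 145)) = (9655 + √14130)/(-28557 + √234) = (9655 + 3*√1570)/(-28557 + 3*√26)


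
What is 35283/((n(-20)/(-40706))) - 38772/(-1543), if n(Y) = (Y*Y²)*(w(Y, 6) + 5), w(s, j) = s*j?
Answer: -1090216169157/709780000 ≈ -1536.0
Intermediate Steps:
w(s, j) = j*s
n(Y) = Y³*(5 + 6*Y) (n(Y) = (Y*Y²)*(6*Y + 5) = Y³*(5 + 6*Y))
35283/((n(-20)/(-40706))) - 38772/(-1543) = 35283/((((-20)³*(5 + 6*(-20)))/(-40706))) - 38772/(-1543) = 35283/((-8000*(5 - 120)*(-1/40706))) - 38772*(-1/1543) = 35283/((-8000*(-115)*(-1/40706))) + 38772/1543 = 35283/((920000*(-1/40706))) + 38772/1543 = 35283/(-460000/20353) + 38772/1543 = 35283*(-20353/460000) + 38772/1543 = -718114899/460000 + 38772/1543 = -1090216169157/709780000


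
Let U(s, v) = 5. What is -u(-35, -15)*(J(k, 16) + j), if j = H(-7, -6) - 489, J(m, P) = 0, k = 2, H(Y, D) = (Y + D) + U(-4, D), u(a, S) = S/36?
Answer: -2485/12 ≈ -207.08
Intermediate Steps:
u(a, S) = S/36 (u(a, S) = S*(1/36) = S/36)
H(Y, D) = 5 + D + Y (H(Y, D) = (Y + D) + 5 = (D + Y) + 5 = 5 + D + Y)
j = -497 (j = (5 - 6 - 7) - 489 = -8 - 489 = -497)
-u(-35, -15)*(J(k, 16) + j) = -(1/36)*(-15)*(0 - 497) = -(-5)*(-497)/12 = -1*2485/12 = -2485/12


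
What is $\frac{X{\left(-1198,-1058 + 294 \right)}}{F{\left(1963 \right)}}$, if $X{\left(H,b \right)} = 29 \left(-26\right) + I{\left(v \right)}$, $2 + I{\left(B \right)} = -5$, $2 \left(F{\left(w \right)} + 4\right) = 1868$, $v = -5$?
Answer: $- \frac{761}{930} \approx -0.81828$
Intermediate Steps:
$F{\left(w \right)} = 930$ ($F{\left(w \right)} = -4 + \frac{1}{2} \cdot 1868 = -4 + 934 = 930$)
$I{\left(B \right)} = -7$ ($I{\left(B \right)} = -2 - 5 = -7$)
$X{\left(H,b \right)} = -761$ ($X{\left(H,b \right)} = 29 \left(-26\right) - 7 = -754 - 7 = -761$)
$\frac{X{\left(-1198,-1058 + 294 \right)}}{F{\left(1963 \right)}} = - \frac{761}{930}$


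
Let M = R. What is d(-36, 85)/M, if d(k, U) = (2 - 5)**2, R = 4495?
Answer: 9/4495 ≈ 0.0020022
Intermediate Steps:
M = 4495
d(k, U) = 9 (d(k, U) = (-3)**2 = 9)
d(-36, 85)/M = 9/4495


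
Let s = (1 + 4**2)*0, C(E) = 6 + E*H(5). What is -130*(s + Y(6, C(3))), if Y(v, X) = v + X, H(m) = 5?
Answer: -3510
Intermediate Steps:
C(E) = 6 + 5*E (C(E) = 6 + E*5 = 6 + 5*E)
Y(v, X) = X + v
s = 0 (s = (1 + 16)*0 = 17*0 = 0)
-130*(s + Y(6, C(3))) = -130*(0 + ((6 + 5*3) + 6)) = -130*(0 + ((6 + 15) + 6)) = -130*(0 + (21 + 6)) = -130*(0 + 27) = -130*27 = -3510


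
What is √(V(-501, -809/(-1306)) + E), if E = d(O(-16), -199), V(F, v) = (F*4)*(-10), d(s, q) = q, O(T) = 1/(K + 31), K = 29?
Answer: √19841 ≈ 140.86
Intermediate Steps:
O(T) = 1/60 (O(T) = 1/(29 + 31) = 1/60)
V(F, v) = -40*F (V(F, v) = (4*F)*(-10) = -40*F)
E = -199
√(V(-501, -809/(-1306)) + E) = √(-40*(-501) - 199) = √(20040 - 199) = √19841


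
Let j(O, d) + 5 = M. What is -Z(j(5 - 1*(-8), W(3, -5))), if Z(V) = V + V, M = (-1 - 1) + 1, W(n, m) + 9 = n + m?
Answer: 12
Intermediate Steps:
W(n, m) = -9 + m + n (W(n, m) = -9 + (n + m) = -9 + (m + n) = -9 + m + n)
M = -1 (M = -2 + 1 = -1)
j(O, d) = -6 (j(O, d) = -5 - 1 = -6)
Z(V) = 2*V
-Z(j(5 - 1*(-8), W(3, -5))) = -2*(-6) = -1*(-12) = 12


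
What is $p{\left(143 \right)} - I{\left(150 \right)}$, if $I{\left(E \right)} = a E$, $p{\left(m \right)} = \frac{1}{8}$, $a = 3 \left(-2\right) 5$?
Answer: $\frac{36001}{8} \approx 4500.1$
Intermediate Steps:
$a = -30$ ($a = \left(-6\right) 5 = -30$)
$p{\left(m \right)} = \frac{1}{8}$
$I{\left(E \right)} = - 30 E$
$p{\left(143 \right)} - I{\left(150 \right)} = \frac{1}{8} - \left(-30\right) 150 = \frac{1}{8} - -4500 = \frac{1}{8} + 4500 = \frac{36001}{8}$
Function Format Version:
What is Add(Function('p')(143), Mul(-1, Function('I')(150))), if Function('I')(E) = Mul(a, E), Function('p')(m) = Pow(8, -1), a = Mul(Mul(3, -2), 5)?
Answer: Rational(36001, 8) ≈ 4500.1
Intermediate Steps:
a = -30 (a = Mul(-6, 5) = -30)
Function('p')(m) = Rational(1, 8)
Function('I')(E) = Mul(-30, E)
Add(Function('p')(143), Mul(-1, Function('I')(150))) = Add(Rational(1, 8), Mul(-1, Mul(-30, 150))) = Add(Rational(1, 8), Mul(-1, -4500)) = Add(Rational(1, 8), 4500) = Rational(36001, 8)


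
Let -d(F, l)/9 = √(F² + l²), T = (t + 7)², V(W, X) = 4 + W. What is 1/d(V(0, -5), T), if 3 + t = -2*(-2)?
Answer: -√257/9252 ≈ -0.0017327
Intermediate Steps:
t = 1 (t = -3 - 2*(-2) = -3 + 4 = 1)
T = 64 (T = (1 + 7)² = 8² = 64)
d(F, l) = -9*√(F² + l²)
1/d(V(0, -5), T) = 1/(-9*√((4 + 0)² + 64²)) = 1/(-9*√(4² + 4096)) = 1/(-9*√(16 + 4096)) = 1/(-36*√257) = -√257/9252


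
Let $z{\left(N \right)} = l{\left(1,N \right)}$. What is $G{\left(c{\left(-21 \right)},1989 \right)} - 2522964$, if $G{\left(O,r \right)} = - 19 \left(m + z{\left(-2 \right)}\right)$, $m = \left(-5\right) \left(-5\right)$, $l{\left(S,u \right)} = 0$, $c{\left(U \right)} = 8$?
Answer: $-2523439$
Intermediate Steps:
$z{\left(N \right)} = 0$
$m = 25$
$G{\left(O,r \right)} = -475$ ($G{\left(O,r \right)} = - 19 \left(25 + 0\right) = \left(-19\right) 25 = -475$)
$G{\left(c{\left(-21 \right)},1989 \right)} - 2522964 = -475 - 2522964 = -2523439$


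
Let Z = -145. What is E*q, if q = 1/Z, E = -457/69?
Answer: 457/10005 ≈ 0.045677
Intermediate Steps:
E = -457/69 (E = -457*1/69 = -457/69 ≈ -6.6232)
q = -1/145 (q = 1/(-145) = -1/145 ≈ -0.0068966)
E*q = -457/69*(-1/145) = 457/10005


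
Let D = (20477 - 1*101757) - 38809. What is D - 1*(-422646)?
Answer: 302557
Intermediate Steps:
D = -120089 (D = (20477 - 101757) - 38809 = -81280 - 38809 = -120089)
D - 1*(-422646) = -120089 - 1*(-422646) = -120089 + 422646 = 302557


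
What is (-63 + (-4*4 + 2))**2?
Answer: 5929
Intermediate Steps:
(-63 + (-4*4 + 2))**2 = (-63 + (-16 + 2))**2 = (-63 - 14)**2 = (-77)**2 = 5929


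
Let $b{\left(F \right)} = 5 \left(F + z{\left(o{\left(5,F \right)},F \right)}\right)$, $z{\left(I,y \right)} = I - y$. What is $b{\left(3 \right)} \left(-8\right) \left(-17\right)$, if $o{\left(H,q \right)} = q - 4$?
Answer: $-680$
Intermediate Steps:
$o{\left(H,q \right)} = -4 + q$
$b{\left(F \right)} = -20 + 5 F$ ($b{\left(F \right)} = 5 \left(F + \left(\left(-4 + F\right) - F\right)\right) = 5 \left(F - 4\right) = 5 \left(-4 + F\right) = -20 + 5 F$)
$b{\left(3 \right)} \left(-8\right) \left(-17\right) = \left(-20 + 5 \cdot 3\right) \left(-8\right) \left(-17\right) = \left(-20 + 15\right) \left(-8\right) \left(-17\right) = \left(-5\right) \left(-8\right) \left(-17\right) = 40 \left(-17\right) = -680$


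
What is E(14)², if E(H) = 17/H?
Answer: 289/196 ≈ 1.4745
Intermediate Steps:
E(14)² = (17/14)² = 289/196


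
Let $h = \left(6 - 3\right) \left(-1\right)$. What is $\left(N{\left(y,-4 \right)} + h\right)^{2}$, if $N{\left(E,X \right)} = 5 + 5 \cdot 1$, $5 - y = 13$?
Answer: $49$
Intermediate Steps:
$y = -8$ ($y = 5 - 13 = -8$)
$N{\left(E,X \right)} = 10$ ($N{\left(E,X \right)} = 5 + 5 = 10$)
$h = -3$ ($h = 3 \left(-1\right) = -3$)
$\left(N{\left(y,-4 \right)} + h\right)^{2} = \left(10 - 3\right)^{2} = 7^{2} = 49$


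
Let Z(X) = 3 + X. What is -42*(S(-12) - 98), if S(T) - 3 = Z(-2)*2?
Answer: 3906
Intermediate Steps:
S(T) = 5 (S(T) = 3 + (3 - 2)*2 = 3 + 1*2 = 3 + 2 = 5)
-42*(S(-12) - 98) = -42*(5 - 98) = -42*(-93) = 3906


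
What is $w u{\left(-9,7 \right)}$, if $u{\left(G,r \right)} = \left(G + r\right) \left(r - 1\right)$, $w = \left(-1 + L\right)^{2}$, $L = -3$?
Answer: $-192$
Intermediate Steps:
$w = 16$ ($w = \left(-1 - 3\right)^{2} = \left(-4\right)^{2} = 16$)
$u{\left(G,r \right)} = \left(-1 + r\right) \left(G + r\right)$ ($u{\left(G,r \right)} = \left(G + r\right) \left(-1 + r\right) = \left(-1 + r\right) \left(G + r\right)$)
$w u{\left(-9,7 \right)} = 16 \left(7^{2} - -9 - 7 - 63\right) = 16 \left(49 + 9 - 7 - 63\right) = 16 \left(-12\right) = -192$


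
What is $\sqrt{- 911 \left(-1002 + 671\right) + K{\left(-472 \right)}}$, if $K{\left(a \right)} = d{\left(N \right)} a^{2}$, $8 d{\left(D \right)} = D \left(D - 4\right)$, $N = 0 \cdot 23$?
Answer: $\sqrt{301541} \approx 549.13$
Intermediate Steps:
$N = 0$
$d{\left(D \right)} = \frac{D \left(-4 + D\right)}{8}$ ($d{\left(D \right)} = \frac{D \left(D - 4\right)}{8} = \frac{D \left(-4 + D\right)}{8}$)
$K{\left(a \right)} = 0$ ($K{\left(a \right)} = \frac{1}{8} \cdot 0 \left(-4 + 0\right) a^{2} = \frac{1}{8} \cdot 0 \left(-4\right) a^{2} = 0 a^{2} = 0$)
$\sqrt{- 911 \left(-1002 + 671\right) + K{\left(-472 \right)}} = \sqrt{- 911 \left(-1002 + 671\right) + 0} = \sqrt{\left(-911\right) \left(-331\right) + 0} = \sqrt{301541 + 0} = \sqrt{301541}$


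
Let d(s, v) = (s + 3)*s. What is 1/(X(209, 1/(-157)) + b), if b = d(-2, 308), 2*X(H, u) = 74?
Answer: 1/35 ≈ 0.028571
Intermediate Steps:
X(H, u) = 37 (X(H, u) = (1/2)*74 = 37)
d(s, v) = s*(3 + s) (d(s, v) = (3 + s)*s = s*(3 + s))
b = -2 (b = -2*(3 - 2) = -2*1 = -2)
1/(X(209, 1/(-157)) + b) = 1/(37 - 2) = 1/35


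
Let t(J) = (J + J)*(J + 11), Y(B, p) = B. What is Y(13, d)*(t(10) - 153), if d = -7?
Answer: 3471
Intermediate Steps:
t(J) = 2*J*(11 + J) (t(J) = (2*J)*(11 + J) = 2*J*(11 + J))
Y(13, d)*(t(10) - 153) = 13*(2*10*(11 + 10) - 153) = 13*(2*10*21 - 153) = 13*(420 - 153) = 13*267 = 3471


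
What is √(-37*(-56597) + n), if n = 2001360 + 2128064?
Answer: √6223513 ≈ 2494.7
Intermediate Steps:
n = 4129424
√(-37*(-56597) + n) = √(-37*(-56597) + 4129424) = √(2094089 + 4129424) = √6223513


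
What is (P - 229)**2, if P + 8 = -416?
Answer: 426409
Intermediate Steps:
P = -424 (P = -8 - 416 = -424)
(P - 229)**2 = (-424 - 229)**2 = (-653)**2 = 426409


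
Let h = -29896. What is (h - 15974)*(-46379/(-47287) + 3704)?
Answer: -8036305976490/47287 ≈ -1.6995e+8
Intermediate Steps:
(h - 15974)*(-46379/(-47287) + 3704) = (-29896 - 15974)*(-46379/(-47287) + 3704) = -45870*(-46379*(-1/47287) + 3704) = -45870*(46379/47287 + 3704) = -45870*175197427/47287 = -8036305976490/47287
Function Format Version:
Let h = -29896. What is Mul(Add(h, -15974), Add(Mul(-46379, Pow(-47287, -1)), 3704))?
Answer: Rational(-8036305976490, 47287) ≈ -1.6995e+8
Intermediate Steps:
Mul(Add(h, -15974), Add(Mul(-46379, Pow(-47287, -1)), 3704)) = Mul(Add(-29896, -15974), Add(Mul(-46379, Pow(-47287, -1)), 3704)) = Mul(-45870, Add(Mul(-46379, Rational(-1, 47287)), 3704)) = Mul(-45870, Add(Rational(46379, 47287), 3704)) = Mul(-45870, Rational(175197427, 47287)) = Rational(-8036305976490, 47287)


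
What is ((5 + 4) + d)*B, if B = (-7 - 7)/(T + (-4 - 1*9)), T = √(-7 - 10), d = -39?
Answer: -910/31 - 70*I*√17/31 ≈ -29.355 - 9.3102*I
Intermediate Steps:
T = I*√17 (T = √(-17) = I*√17 ≈ 4.1231*I)
B = -14/(-13 + I*√17) (B = (-7 - 7)/(I*√17 + (-4 - 1*9)) = -14/(I*√17 + (-4 - 9)) = -14/(I*√17 - 13) = -14/(-13 + I*√17) ≈ 0.97849 + 0.31034*I)
((5 + 4) + d)*B = ((5 + 4) - 39)*(91/93 + 7*I*√17/93) = (9 - 39)*(91/93 + 7*I*√17/93) = -30*(91/93 + 7*I*√17/93) = -910/31 - 70*I*√17/31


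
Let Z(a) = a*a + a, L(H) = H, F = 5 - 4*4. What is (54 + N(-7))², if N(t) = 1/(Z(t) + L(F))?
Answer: 2805625/961 ≈ 2919.5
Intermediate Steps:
F = -11 (F = 5 - 16 = -11)
Z(a) = a + a² (Z(a) = a² + a = a + a²)
N(t) = 1/(-11 + t*(1 + t)) (N(t) = 1/(t*(1 + t) - 11) = 1/(-11 + t*(1 + t)))
(54 + N(-7))² = (54 + 1/(-11 - 7*(1 - 7)))² = (54 + 1/(-11 - 7*(-6)))² = (54 + 1/(-11 + 42))² = (54 + 1/31)² = (1675/31)² = 2805625/961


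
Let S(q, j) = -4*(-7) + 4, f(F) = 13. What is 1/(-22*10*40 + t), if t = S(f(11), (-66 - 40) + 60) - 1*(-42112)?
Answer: 1/33344 ≈ 2.9990e-5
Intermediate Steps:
S(q, j) = 32 (S(q, j) = 28 + 4 = 32)
t = 42144 (t = 32 - 1*(-42112) = 32 + 42112 = 42144)
1/(-22*10*40 + t) = 1/(-22*10*40 + 42144) = 1/(-220*40 + 42144) = 1/(-8800 + 42144) = 1/33344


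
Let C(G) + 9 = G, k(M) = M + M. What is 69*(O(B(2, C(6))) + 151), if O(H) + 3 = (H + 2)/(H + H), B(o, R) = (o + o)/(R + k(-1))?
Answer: 40641/4 ≈ 10160.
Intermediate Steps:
k(M) = 2*M
C(G) = -9 + G
B(o, R) = 2*o/(-2 + R) (B(o, R) = (o + o)/(R + 2*(-1)) = (2*o)/(R - 2) = (2*o)/(-2 + R) = 2*o/(-2 + R))
O(H) = -3 + (2 + H)/(2*H) (O(H) = -3 + (H + 2)/(H + H) = -3 + (2 + H)/((2*H)) = -3 + (2 + H)*(1/(2*H)) = -3 + (2 + H)/(2*H))
69*(O(B(2, C(6))) + 151) = 69*((-5/2 + 1/(2*2/(-2 + (-9 + 6)))) + 151) = 69*((-5/2 + 1/(2*2/(-2 - 3))) + 151) = 69*((-5/2 + 1/(2*2/(-5))) + 151) = 69*((-5/2 + 1/(2*2*(-⅕))) + 151) = 69*((-5/2 + 1/(-⅘)) + 151) = 69*((-5/2 - 5/4) + 151) = 69*(-15/4 + 151) = 69*(589/4) = 40641/4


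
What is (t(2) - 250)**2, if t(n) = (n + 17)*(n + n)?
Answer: 30276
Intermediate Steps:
t(n) = 2*n*(17 + n) (t(n) = (17 + n)*(2*n) = 2*n*(17 + n))
(t(2) - 250)**2 = (2*2*(17 + 2) - 250)**2 = (2*2*19 - 250)**2 = (76 - 250)**2 = (-174)**2 = 30276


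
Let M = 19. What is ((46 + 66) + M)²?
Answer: 17161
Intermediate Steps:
((46 + 66) + M)² = ((46 + 66) + 19)² = (112 + 19)² = 131² = 17161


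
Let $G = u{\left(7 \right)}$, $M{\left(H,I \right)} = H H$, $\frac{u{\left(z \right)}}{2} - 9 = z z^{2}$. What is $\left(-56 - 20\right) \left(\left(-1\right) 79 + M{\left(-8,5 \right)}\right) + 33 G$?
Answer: $24372$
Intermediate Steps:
$u{\left(z \right)} = 18 + 2 z^{3}$ ($u{\left(z \right)} = 18 + 2 z z^{2} = 18 + 2 z^{3}$)
$M{\left(H,I \right)} = H^{2}$
$G = 704$ ($G = 18 + 2 \cdot 7^{3} = 18 + 2 \cdot 343 = 18 + 686 = 704$)
$\left(-56 - 20\right) \left(\left(-1\right) 79 + M{\left(-8,5 \right)}\right) + 33 G = \left(-56 - 20\right) \left(\left(-1\right) 79 + \left(-8\right)^{2}\right) + 33 \cdot 704 = - 76 \left(-79 + 64\right) + 23232 = \left(-76\right) \left(-15\right) + 23232 = 1140 + 23232 = 24372$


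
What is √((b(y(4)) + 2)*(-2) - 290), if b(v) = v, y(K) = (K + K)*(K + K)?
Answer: I*√422 ≈ 20.543*I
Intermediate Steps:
y(K) = 4*K² (y(K) = (2*K)*(2*K) = 4*K²)
√((b(y(4)) + 2)*(-2) - 290) = √((4*4² + 2)*(-2) - 290) = √((4*16 + 2)*(-2) - 290) = √((64 + 2)*(-2) - 290) = √(66*(-2) - 290) = √(-132 - 290) = √(-422) = I*√422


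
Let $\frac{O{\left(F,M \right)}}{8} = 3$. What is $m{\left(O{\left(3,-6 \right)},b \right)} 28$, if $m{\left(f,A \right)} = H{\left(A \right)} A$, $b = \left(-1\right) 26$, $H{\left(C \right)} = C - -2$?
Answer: $17472$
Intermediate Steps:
$H{\left(C \right)} = 2 + C$ ($H{\left(C \right)} = C + 2 = 2 + C$)
$O{\left(F,M \right)} = 24$ ($O{\left(F,M \right)} = 8 \cdot 3 = 24$)
$b = -26$
$m{\left(f,A \right)} = A \left(2 + A\right)$ ($m{\left(f,A \right)} = \left(2 + A\right) A = A \left(2 + A\right)$)
$m{\left(O{\left(3,-6 \right)},b \right)} 28 = - 26 \left(2 - 26\right) 28 = \left(-26\right) \left(-24\right) 28 = 624 \cdot 28 = 17472$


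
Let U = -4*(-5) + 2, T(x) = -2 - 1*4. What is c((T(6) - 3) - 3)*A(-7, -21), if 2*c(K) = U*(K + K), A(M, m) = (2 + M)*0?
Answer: 0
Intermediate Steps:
T(x) = -6 (T(x) = -2 - 4 = -6)
U = 22 (U = 20 + 2 = 22)
A(M, m) = 0
c(K) = 22*K (c(K) = (22*(K + K))/2 = (22*(2*K))/2 = (44*K)/2 = 22*K)
c((T(6) - 3) - 3)*A(-7, -21) = (22*((-6 - 3) - 3))*0 = (22*(-9 - 3))*0 = (22*(-12))*0 = -264*0 = 0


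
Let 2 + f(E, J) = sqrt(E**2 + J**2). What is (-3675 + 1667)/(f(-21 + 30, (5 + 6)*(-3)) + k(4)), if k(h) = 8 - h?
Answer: 2008/583 - 3012*sqrt(130)/583 ≈ -55.462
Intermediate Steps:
f(E, J) = -2 + sqrt(E**2 + J**2)
(-3675 + 1667)/(f(-21 + 30, (5 + 6)*(-3)) + k(4)) = (-3675 + 1667)/((-2 + sqrt((-21 + 30)**2 + ((5 + 6)*(-3))**2)) + (8 - 1*4)) = -2008/((-2 + sqrt(9**2 + (11*(-3))**2)) + (8 - 4)) = -2008/((-2 + sqrt(81 + (-33)**2)) + 4) = -2008/((-2 + sqrt(81 + 1089)) + 4) = -2008/((-2 + sqrt(1170)) + 4) = -2008/((-2 + 3*sqrt(130)) + 4) = -2008/(2 + 3*sqrt(130))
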